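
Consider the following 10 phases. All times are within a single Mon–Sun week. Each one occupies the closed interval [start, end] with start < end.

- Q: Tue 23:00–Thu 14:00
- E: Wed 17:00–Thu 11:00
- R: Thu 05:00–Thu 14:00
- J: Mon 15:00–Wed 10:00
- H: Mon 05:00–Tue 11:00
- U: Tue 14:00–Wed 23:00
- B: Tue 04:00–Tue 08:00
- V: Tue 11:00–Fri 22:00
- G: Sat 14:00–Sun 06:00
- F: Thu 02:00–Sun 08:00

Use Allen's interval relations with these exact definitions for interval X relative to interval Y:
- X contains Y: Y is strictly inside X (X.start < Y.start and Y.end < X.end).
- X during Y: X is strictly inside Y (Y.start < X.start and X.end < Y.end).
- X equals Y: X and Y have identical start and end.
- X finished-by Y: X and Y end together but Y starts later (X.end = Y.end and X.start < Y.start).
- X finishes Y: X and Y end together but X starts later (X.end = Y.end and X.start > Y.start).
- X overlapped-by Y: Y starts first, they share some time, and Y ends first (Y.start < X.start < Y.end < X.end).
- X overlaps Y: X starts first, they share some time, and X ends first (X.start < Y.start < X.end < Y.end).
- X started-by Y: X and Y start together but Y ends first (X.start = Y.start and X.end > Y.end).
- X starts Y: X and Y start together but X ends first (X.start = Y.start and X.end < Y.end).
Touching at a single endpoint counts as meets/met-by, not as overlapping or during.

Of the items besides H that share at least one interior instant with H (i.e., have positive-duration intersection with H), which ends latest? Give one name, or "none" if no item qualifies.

Target H = [Mon 05:00, Tue 11:00].
B [Tue 04:00, Tue 08:00] → during → candidate.
E [Wed 17:00, Thu 11:00] → after → excluded.
F [Thu 02:00, Sun 08:00] → after → excluded.
G [Sat 14:00, Sun 06:00] → after → excluded.
J [Mon 15:00, Wed 10:00] → overlapped-by → candidate.
Q [Tue 23:00, Thu 14:00] → after → excluded.
R [Thu 05:00, Thu 14:00] → after → excluded.
U [Tue 14:00, Wed 23:00] → after → excluded.
V [Tue 11:00, Fri 22:00] → met-by → excluded.
Among candidates, latest end is Wed 10:00 → J.

J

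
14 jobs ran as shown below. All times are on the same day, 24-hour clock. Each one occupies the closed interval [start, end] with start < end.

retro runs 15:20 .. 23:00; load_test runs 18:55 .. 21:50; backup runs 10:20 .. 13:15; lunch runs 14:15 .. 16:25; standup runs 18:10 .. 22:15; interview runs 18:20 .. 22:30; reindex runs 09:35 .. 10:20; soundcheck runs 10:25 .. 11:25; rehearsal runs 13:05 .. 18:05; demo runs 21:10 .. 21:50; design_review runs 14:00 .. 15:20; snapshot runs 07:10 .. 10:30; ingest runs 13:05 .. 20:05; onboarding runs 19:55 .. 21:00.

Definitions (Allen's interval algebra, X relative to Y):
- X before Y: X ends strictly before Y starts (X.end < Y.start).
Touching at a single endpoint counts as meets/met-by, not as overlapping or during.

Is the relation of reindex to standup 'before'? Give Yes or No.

reindex = [09:35, 10:20], standup = [18:10, 22:15].
Actual relation of reindex to standup: before.
Asked whether 'before' holds → Yes.

Yes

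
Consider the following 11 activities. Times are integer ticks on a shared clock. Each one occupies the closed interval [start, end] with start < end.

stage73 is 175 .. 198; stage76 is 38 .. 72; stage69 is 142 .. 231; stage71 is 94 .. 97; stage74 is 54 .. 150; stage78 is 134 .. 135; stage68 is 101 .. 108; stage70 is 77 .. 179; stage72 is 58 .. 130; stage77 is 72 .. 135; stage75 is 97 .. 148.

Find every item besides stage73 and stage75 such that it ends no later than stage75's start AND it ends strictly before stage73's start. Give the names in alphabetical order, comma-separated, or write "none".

Conditions: its end is no later than stage75's start (X.end <= 97) AND its end is strictly before stage73's start (X.end < 175).
stage68: end 108 <= 97? ✗; end 108 < 175? ✓ → no.
stage69: end 231 <= 97? ✗; end 231 < 175? ✗ → no.
stage70: end 179 <= 97? ✗; end 179 < 175? ✗ → no.
stage71: end 97 <= 97? ✓; end 97 < 175? ✓ → yes.
stage72: end 130 <= 97? ✗; end 130 < 175? ✓ → no.
stage74: end 150 <= 97? ✗; end 150 < 175? ✓ → no.
stage76: end 72 <= 97? ✓; end 72 < 175? ✓ → yes.
stage77: end 135 <= 97? ✗; end 135 < 175? ✓ → no.
stage78: end 135 <= 97? ✗; end 135 < 175? ✓ → no.
Result: stage71, stage76.

stage71, stage76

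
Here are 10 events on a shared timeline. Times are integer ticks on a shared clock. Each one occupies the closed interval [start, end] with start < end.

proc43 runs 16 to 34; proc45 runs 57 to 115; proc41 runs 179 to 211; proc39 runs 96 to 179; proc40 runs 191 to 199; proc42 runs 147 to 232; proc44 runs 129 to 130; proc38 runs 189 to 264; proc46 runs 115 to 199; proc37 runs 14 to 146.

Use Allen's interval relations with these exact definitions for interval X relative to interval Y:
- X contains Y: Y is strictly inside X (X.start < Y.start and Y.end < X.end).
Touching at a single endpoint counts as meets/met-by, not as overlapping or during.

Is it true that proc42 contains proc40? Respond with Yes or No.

Yes

proc42 = [147, 232], proc40 = [191, 199].
Actual relation of proc42 to proc40: contains.
Asked whether 'contains' holds → Yes.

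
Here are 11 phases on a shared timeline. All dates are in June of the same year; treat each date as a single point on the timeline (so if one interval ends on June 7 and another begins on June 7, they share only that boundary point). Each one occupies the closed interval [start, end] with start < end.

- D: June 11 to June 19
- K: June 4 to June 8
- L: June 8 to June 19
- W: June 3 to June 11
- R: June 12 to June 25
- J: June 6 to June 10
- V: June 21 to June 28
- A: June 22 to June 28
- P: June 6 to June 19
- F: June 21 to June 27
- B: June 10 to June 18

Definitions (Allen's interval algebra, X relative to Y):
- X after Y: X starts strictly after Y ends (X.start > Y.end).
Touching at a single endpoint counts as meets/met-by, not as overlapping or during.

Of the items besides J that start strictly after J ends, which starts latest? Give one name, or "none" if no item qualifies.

A

Target J = [June 6, June 10].
A [June 22, June 28] → after → candidate.
B [June 10, June 18] → met-by → excluded.
D [June 11, June 19] → after → candidate.
F [June 21, June 27] → after → candidate.
K [June 4, June 8] → overlaps → excluded.
L [June 8, June 19] → overlapped-by → excluded.
P [June 6, June 19] → started-by → excluded.
R [June 12, June 25] → after → candidate.
V [June 21, June 28] → after → candidate.
W [June 3, June 11] → contains → excluded.
Among candidates, latest start is June 22 → A.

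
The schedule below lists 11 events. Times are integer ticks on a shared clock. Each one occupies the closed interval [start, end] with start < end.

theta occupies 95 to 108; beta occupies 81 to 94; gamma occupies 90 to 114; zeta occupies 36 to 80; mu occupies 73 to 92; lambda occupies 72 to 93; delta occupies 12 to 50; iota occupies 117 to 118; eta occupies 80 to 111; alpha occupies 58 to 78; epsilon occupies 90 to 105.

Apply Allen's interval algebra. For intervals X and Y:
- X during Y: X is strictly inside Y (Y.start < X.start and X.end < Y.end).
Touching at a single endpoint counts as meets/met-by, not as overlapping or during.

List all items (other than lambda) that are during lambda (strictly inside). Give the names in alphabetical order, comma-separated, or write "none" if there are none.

mu

Target lambda = [72, 93].
alpha [58, 78] → overlaps → no.
beta [81, 94] → overlapped-by → no.
delta [12, 50] → before → no.
epsilon [90, 105] → overlapped-by → no.
eta [80, 111] → overlapped-by → no.
gamma [90, 114] → overlapped-by → no.
iota [117, 118] → after → no.
mu [73, 92] → during → yes.
theta [95, 108] → after → no.
zeta [36, 80] → overlaps → no.
Result: mu.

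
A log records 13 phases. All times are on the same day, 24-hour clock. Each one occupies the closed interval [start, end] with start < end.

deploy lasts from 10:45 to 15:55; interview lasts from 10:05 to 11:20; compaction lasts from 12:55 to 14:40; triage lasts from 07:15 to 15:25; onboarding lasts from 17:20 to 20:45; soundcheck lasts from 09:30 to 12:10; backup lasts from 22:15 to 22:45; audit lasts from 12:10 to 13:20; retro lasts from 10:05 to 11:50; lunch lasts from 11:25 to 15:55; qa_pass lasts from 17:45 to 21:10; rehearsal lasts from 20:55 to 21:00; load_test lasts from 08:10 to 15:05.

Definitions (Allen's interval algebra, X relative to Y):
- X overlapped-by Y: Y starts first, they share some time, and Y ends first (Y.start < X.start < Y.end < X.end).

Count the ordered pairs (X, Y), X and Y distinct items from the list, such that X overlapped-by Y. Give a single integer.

Checking all 156 ordered pairs for relation 'overlapped-by'; matching pairs in alphabetical order:
(compaction, audit): compaction overlapped-by audit ✓
(deploy, interview): deploy overlapped-by interview ✓
(deploy, load_test): deploy overlapped-by load_test ✓
(deploy, retro): deploy overlapped-by retro ✓
(deploy, soundcheck): deploy overlapped-by soundcheck ✓
(deploy, triage): deploy overlapped-by triage ✓
(lunch, load_test): lunch overlapped-by load_test ✓
(lunch, retro): lunch overlapped-by retro ✓
(lunch, soundcheck): lunch overlapped-by soundcheck ✓
(lunch, triage): lunch overlapped-by triage ✓
(qa_pass, onboarding): qa_pass overlapped-by onboarding ✓
Count: 11.

11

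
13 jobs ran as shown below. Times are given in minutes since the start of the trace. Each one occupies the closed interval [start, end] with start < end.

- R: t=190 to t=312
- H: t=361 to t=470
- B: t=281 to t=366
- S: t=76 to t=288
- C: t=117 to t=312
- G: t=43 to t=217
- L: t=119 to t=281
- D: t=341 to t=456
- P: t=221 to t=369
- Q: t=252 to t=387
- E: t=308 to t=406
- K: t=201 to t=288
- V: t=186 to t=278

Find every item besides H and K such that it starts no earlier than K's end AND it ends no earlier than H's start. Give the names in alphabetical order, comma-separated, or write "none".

D, E

Conditions: its start is no earlier than K's end (X.start >= t=288) AND its end is no earlier than H's start (X.end >= t=361).
B: start t=281 >= t=288? ✗; end t=366 >= t=361? ✓ → no.
C: start t=117 >= t=288? ✗; end t=312 >= t=361? ✗ → no.
D: start t=341 >= t=288? ✓; end t=456 >= t=361? ✓ → yes.
E: start t=308 >= t=288? ✓; end t=406 >= t=361? ✓ → yes.
G: start t=43 >= t=288? ✗; end t=217 >= t=361? ✗ → no.
L: start t=119 >= t=288? ✗; end t=281 >= t=361? ✗ → no.
P: start t=221 >= t=288? ✗; end t=369 >= t=361? ✓ → no.
Q: start t=252 >= t=288? ✗; end t=387 >= t=361? ✓ → no.
R: start t=190 >= t=288? ✗; end t=312 >= t=361? ✗ → no.
S: start t=76 >= t=288? ✗; end t=288 >= t=361? ✗ → no.
V: start t=186 >= t=288? ✗; end t=278 >= t=361? ✗ → no.
Result: D, E.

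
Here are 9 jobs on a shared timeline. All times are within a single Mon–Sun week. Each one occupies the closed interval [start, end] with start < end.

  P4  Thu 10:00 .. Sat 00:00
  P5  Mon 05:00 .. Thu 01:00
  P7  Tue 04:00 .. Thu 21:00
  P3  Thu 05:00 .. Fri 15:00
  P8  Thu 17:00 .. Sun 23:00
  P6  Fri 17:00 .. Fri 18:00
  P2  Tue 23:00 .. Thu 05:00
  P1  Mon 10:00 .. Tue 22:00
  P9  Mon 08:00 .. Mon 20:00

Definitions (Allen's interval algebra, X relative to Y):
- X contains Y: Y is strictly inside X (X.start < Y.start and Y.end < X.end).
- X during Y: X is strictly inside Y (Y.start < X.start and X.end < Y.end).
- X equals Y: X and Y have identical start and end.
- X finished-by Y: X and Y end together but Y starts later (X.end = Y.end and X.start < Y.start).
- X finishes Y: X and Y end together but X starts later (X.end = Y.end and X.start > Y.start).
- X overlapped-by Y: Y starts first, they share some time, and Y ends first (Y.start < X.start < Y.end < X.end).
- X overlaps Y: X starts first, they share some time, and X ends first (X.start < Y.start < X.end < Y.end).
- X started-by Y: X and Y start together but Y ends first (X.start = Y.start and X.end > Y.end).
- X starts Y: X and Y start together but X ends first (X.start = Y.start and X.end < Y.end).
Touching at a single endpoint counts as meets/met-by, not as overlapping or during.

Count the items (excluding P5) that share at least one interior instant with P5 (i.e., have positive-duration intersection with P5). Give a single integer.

4

Target P5 = [Mon 05:00, Thu 01:00].
P1 [Mon 10:00, Tue 22:00] → during → counts.
P2 [Tue 23:00, Thu 05:00] → overlapped-by → counts.
P3 [Thu 05:00, Fri 15:00] → after → no.
P4 [Thu 10:00, Sat 00:00] → after → no.
P6 [Fri 17:00, Fri 18:00] → after → no.
P7 [Tue 04:00, Thu 21:00] → overlapped-by → counts.
P8 [Thu 17:00, Sun 23:00] → after → no.
P9 [Mon 08:00, Mon 20:00] → during → counts.
Total: 4.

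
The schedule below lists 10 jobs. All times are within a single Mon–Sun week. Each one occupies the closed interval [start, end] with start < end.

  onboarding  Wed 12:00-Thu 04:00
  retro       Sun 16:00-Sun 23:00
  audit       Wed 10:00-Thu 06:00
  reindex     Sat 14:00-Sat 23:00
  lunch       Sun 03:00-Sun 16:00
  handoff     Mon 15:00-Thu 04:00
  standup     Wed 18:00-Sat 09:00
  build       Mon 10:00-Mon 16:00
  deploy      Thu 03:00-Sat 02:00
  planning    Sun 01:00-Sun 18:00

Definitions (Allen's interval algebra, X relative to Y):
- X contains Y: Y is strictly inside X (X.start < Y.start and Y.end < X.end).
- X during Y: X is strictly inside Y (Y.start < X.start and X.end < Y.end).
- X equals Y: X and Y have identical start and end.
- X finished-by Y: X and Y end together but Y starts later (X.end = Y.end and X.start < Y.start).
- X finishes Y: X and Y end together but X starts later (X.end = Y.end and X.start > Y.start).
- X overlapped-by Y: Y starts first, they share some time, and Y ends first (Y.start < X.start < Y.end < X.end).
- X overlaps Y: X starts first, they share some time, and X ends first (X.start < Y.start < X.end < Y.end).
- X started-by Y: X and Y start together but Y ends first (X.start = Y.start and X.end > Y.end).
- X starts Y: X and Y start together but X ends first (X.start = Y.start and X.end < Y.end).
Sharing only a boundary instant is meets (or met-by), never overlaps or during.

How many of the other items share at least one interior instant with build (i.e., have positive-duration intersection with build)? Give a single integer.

1

Target build = [Mon 10:00, Mon 16:00].
audit [Wed 10:00, Thu 06:00] → after → no.
deploy [Thu 03:00, Sat 02:00] → after → no.
handoff [Mon 15:00, Thu 04:00] → overlapped-by → counts.
lunch [Sun 03:00, Sun 16:00] → after → no.
onboarding [Wed 12:00, Thu 04:00] → after → no.
planning [Sun 01:00, Sun 18:00] → after → no.
reindex [Sat 14:00, Sat 23:00] → after → no.
retro [Sun 16:00, Sun 23:00] → after → no.
standup [Wed 18:00, Sat 09:00] → after → no.
Total: 1.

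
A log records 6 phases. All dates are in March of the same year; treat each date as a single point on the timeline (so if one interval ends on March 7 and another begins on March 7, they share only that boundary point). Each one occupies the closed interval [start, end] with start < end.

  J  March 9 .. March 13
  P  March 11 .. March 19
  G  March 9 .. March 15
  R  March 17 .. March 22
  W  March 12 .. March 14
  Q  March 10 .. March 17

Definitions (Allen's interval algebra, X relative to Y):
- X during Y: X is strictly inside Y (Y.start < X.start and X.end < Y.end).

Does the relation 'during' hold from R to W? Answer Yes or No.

R = [March 17, March 22], W = [March 12, March 14].
Actual relation of R to W: after.
Asked whether 'during' holds → No.

No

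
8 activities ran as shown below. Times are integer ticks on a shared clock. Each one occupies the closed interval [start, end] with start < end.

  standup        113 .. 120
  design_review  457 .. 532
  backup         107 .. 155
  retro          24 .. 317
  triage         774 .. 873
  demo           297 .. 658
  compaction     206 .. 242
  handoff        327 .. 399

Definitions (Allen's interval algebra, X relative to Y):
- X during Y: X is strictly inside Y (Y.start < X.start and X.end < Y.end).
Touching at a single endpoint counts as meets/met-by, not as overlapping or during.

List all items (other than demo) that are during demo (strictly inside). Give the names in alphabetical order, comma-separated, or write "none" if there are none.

Target demo = [297, 658].
backup [107, 155] → before → no.
compaction [206, 242] → before → no.
design_review [457, 532] → during → yes.
handoff [327, 399] → during → yes.
retro [24, 317] → overlaps → no.
standup [113, 120] → before → no.
triage [774, 873] → after → no.
Result: design_review, handoff.

design_review, handoff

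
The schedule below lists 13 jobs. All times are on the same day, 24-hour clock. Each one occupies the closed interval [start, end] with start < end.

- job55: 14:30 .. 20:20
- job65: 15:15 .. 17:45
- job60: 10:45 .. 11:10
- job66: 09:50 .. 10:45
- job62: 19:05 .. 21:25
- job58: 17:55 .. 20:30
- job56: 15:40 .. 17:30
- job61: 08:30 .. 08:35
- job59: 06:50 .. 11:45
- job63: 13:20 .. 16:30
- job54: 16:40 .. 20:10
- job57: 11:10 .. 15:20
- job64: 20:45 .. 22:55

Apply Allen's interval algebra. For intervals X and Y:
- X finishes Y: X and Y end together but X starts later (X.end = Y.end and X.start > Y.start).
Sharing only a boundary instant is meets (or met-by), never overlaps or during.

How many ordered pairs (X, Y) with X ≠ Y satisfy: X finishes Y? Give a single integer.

0

Checking all 156 ordered pairs for relation 'finishes'; matching pairs in alphabetical order:
No pair satisfies it.
Count: 0.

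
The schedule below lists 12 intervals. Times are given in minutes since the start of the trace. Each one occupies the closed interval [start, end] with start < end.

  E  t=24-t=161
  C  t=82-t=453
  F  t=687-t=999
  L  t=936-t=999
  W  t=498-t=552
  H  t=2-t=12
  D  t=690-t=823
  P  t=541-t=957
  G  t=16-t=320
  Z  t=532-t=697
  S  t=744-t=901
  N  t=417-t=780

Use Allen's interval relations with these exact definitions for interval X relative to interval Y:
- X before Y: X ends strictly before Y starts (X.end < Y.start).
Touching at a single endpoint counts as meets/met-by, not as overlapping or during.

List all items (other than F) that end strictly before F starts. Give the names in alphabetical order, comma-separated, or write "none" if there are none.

C, E, G, H, W

Target F = [t=687, t=999].
C [t=82, t=453] → before → yes.
D [t=690, t=823] → during → no.
E [t=24, t=161] → before → yes.
G [t=16, t=320] → before → yes.
H [t=2, t=12] → before → yes.
L [t=936, t=999] → finishes → no.
N [t=417, t=780] → overlaps → no.
P [t=541, t=957] → overlaps → no.
S [t=744, t=901] → during → no.
W [t=498, t=552] → before → yes.
Z [t=532, t=697] → overlaps → no.
Result: C, E, G, H, W.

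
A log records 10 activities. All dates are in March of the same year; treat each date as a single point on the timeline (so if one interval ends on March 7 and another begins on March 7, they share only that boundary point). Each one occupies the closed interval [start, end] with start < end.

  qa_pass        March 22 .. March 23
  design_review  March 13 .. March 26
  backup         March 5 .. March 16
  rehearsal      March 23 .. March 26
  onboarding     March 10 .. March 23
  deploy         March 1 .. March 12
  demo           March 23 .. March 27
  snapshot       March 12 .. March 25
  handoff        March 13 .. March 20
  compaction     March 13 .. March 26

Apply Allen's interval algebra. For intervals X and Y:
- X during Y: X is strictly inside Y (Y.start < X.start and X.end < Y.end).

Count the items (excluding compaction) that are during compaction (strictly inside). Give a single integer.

Target compaction = [March 13, March 26].
backup [March 5, March 16] → overlaps → no.
demo [March 23, March 27] → overlapped-by → no.
deploy [March 1, March 12] → before → no.
design_review [March 13, March 26] → equals → no.
handoff [March 13, March 20] → starts → no.
onboarding [March 10, March 23] → overlaps → no.
qa_pass [March 22, March 23] → during → counts.
rehearsal [March 23, March 26] → finishes → no.
snapshot [March 12, March 25] → overlaps → no.
Total: 1.

1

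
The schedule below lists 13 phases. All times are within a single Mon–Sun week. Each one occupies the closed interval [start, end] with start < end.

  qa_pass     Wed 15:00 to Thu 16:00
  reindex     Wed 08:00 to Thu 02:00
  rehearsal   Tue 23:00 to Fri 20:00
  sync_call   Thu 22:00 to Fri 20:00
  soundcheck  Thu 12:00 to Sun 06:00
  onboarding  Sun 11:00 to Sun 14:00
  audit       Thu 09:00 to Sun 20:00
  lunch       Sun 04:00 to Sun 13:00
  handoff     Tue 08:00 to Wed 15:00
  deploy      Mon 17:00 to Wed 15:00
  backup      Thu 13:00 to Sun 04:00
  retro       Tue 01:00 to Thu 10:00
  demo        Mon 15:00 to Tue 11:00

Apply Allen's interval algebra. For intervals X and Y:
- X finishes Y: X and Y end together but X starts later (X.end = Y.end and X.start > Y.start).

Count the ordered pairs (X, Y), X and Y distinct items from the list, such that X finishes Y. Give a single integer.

Checking all 156 ordered pairs for relation 'finishes'; matching pairs in alphabetical order:
(handoff, deploy): handoff finishes deploy ✓
(sync_call, rehearsal): sync_call finishes rehearsal ✓
Count: 2.

2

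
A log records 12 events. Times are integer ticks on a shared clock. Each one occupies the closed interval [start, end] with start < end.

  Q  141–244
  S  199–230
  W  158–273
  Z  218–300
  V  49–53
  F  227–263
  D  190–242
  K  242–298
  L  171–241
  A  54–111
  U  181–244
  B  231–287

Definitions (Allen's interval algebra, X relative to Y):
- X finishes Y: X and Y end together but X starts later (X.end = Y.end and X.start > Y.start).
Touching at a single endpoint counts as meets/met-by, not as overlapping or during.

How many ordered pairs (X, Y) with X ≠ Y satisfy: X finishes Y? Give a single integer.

1

Checking all 132 ordered pairs for relation 'finishes'; matching pairs in alphabetical order:
(U, Q): U finishes Q ✓
Count: 1.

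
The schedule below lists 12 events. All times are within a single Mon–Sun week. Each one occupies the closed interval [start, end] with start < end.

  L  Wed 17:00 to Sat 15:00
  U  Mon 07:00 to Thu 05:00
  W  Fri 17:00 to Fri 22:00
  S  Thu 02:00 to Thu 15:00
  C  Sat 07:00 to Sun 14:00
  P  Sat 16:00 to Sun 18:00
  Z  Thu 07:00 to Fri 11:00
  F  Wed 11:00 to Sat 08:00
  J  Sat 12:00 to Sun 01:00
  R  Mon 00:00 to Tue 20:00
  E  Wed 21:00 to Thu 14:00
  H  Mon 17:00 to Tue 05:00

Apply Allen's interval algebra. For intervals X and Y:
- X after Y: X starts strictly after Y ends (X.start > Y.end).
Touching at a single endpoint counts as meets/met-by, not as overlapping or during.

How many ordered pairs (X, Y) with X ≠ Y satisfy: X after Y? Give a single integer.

41

Checking all 132 ordered pairs for relation 'after'; matching pairs in alphabetical order:
(C, E): C after E ✓
(C, H): C after H ✓
(C, R): C after R ✓
(C, S): C after S ✓
(C, U): C after U ✓
(C, W): C after W ✓
(C, Z): C after Z ✓
(E, H): E after H ✓
(E, R): E after R ✓
(F, H): F after H ✓
(F, R): F after R ✓
(J, E): J after E ✓
(J, F): J after F ✓
(J, H): J after H ✓
(J, R): J after R ✓
(J, S): J after S ✓
(J, U): J after U ✓
(J, W): J after W ✓
(J, Z): J after Z ✓
(L, H): L after H ✓
(L, R): L after R ✓
(P, E): P after E ✓
(P, F): P after F ✓
(P, H): P after H ✓
... plus 17 further pairs not listed.
Count: 41.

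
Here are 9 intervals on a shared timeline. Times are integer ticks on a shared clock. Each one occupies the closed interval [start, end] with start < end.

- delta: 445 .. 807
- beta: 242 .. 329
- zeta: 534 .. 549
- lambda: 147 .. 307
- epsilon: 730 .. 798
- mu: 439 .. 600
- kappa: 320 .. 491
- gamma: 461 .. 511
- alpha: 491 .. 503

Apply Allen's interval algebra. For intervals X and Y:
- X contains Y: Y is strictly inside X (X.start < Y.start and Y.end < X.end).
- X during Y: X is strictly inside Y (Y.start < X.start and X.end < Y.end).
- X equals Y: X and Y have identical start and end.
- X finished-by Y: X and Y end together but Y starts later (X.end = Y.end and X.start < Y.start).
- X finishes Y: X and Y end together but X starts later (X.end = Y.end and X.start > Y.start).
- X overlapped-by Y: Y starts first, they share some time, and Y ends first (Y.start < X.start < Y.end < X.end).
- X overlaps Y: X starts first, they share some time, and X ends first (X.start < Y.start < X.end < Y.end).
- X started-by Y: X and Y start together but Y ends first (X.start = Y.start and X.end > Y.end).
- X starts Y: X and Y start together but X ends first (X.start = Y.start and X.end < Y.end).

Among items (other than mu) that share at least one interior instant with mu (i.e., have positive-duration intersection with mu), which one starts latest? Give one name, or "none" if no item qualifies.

zeta

Target mu = [439, 600].
alpha [491, 503] → during → candidate.
beta [242, 329] → before → excluded.
delta [445, 807] → overlapped-by → candidate.
epsilon [730, 798] → after → excluded.
gamma [461, 511] → during → candidate.
kappa [320, 491] → overlaps → candidate.
lambda [147, 307] → before → excluded.
zeta [534, 549] → during → candidate.
Among candidates, latest start is 534 → zeta.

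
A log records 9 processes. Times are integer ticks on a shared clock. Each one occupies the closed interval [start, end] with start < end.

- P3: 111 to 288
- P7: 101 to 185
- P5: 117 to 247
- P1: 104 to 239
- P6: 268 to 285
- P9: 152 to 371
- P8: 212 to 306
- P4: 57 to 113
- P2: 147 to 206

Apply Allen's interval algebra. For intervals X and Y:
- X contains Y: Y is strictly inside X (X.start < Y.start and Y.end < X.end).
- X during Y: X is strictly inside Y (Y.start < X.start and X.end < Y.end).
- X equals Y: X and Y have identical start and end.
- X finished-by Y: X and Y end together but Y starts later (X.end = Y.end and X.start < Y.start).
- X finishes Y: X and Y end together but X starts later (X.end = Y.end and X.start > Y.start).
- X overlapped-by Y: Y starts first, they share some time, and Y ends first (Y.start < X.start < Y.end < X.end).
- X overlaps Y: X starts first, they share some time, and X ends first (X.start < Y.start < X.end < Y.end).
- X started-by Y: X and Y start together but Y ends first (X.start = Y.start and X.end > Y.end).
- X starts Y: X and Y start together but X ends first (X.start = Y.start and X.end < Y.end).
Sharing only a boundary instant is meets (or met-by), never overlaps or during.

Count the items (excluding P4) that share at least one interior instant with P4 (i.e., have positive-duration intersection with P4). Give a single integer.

3

Target P4 = [57, 113].
P1 [104, 239] → overlapped-by → counts.
P2 [147, 206] → after → no.
P3 [111, 288] → overlapped-by → counts.
P5 [117, 247] → after → no.
P6 [268, 285] → after → no.
P7 [101, 185] → overlapped-by → counts.
P8 [212, 306] → after → no.
P9 [152, 371] → after → no.
Total: 3.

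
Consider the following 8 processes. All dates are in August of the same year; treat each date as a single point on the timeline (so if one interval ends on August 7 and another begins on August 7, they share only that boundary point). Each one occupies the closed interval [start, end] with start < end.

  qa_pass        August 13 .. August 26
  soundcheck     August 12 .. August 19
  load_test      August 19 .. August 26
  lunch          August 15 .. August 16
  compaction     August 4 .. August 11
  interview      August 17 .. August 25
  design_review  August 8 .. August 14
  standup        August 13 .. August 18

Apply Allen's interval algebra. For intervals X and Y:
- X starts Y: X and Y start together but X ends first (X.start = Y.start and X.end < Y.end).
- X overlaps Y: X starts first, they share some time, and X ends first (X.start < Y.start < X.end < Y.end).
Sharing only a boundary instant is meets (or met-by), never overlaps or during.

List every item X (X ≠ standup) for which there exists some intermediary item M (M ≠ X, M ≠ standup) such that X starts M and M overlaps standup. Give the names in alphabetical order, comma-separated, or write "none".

Target standup = [August 13, August 18].
Intermediaries M with M overlaps standup: design_review.
Via design_review — items with X starts design_review: none.
Union: none.

none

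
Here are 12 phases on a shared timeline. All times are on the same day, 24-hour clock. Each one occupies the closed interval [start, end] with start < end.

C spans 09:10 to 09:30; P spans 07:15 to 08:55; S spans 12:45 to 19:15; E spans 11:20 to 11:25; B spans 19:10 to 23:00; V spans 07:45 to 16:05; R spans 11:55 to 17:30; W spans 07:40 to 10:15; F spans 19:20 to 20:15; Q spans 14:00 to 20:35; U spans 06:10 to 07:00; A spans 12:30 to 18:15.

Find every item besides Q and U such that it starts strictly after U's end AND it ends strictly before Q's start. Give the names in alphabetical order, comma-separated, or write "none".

C, E, P, W

Conditions: its start is strictly after U's end (X.start > 07:00) AND its end is strictly before Q's start (X.end < 14:00).
A: start 12:30 > 07:00? ✓; end 18:15 < 14:00? ✗ → no.
B: start 19:10 > 07:00? ✓; end 23:00 < 14:00? ✗ → no.
C: start 09:10 > 07:00? ✓; end 09:30 < 14:00? ✓ → yes.
E: start 11:20 > 07:00? ✓; end 11:25 < 14:00? ✓ → yes.
F: start 19:20 > 07:00? ✓; end 20:15 < 14:00? ✗ → no.
P: start 07:15 > 07:00? ✓; end 08:55 < 14:00? ✓ → yes.
R: start 11:55 > 07:00? ✓; end 17:30 < 14:00? ✗ → no.
S: start 12:45 > 07:00? ✓; end 19:15 < 14:00? ✗ → no.
V: start 07:45 > 07:00? ✓; end 16:05 < 14:00? ✗ → no.
W: start 07:40 > 07:00? ✓; end 10:15 < 14:00? ✓ → yes.
Result: C, E, P, W.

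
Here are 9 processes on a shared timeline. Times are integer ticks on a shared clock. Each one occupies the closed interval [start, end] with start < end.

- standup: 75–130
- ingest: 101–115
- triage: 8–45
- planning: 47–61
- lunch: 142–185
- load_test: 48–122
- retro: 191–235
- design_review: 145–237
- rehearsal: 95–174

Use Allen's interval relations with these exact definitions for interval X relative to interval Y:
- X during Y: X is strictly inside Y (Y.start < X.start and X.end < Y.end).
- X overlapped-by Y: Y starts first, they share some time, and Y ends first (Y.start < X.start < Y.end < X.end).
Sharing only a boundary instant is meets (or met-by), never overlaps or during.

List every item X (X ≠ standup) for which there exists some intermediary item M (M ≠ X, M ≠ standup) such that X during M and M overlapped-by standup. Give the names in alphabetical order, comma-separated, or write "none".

ingest

Target standup = [75, 130].
Intermediaries M with M overlapped-by standup: rehearsal.
Via rehearsal — items with X during rehearsal: ingest.
Union: ingest.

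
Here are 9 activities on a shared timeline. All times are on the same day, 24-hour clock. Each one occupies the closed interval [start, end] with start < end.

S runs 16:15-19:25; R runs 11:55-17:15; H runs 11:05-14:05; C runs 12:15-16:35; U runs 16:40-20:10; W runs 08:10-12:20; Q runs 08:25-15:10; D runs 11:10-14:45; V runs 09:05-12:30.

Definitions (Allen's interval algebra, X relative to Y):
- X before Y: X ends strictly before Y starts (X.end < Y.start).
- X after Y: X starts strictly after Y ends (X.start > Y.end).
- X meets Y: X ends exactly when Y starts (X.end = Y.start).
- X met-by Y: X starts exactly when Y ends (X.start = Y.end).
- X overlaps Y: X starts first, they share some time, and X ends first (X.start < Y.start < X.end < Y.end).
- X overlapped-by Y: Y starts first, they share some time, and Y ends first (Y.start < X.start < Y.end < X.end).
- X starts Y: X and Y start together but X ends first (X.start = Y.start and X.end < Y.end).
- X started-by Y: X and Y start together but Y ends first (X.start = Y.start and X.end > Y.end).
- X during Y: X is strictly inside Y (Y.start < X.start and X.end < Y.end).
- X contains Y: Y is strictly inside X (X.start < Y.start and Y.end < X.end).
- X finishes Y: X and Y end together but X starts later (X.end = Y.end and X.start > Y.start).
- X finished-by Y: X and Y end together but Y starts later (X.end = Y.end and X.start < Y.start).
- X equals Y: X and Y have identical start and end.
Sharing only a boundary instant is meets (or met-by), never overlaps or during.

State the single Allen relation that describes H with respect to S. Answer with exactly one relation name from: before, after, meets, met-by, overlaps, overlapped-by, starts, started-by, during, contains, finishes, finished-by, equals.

H = [11:05, 14:05]; S = [16:15, 19:25].
Compare endpoints: H.start < S.start, H.start < S.end, H.end < S.start, H.end < S.end.
That pattern is 'before'.

before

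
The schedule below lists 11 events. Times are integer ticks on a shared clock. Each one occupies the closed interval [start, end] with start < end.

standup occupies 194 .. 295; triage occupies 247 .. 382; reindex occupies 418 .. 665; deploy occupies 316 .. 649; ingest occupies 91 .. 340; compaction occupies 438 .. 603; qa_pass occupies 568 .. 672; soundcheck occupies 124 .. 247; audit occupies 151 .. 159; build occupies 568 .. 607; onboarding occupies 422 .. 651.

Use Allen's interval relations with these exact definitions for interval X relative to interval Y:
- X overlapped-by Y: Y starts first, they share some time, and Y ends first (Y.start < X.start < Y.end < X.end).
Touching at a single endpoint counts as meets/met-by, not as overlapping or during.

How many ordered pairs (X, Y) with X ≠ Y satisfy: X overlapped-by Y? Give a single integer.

12

Checking all 110 ordered pairs for relation 'overlapped-by'; matching pairs in alphabetical order:
(build, compaction): build overlapped-by compaction ✓
(deploy, ingest): deploy overlapped-by ingest ✓
(deploy, triage): deploy overlapped-by triage ✓
(onboarding, deploy): onboarding overlapped-by deploy ✓
(qa_pass, compaction): qa_pass overlapped-by compaction ✓
(qa_pass, deploy): qa_pass overlapped-by deploy ✓
(qa_pass, onboarding): qa_pass overlapped-by onboarding ✓
(qa_pass, reindex): qa_pass overlapped-by reindex ✓
(reindex, deploy): reindex overlapped-by deploy ✓
(standup, soundcheck): standup overlapped-by soundcheck ✓
(triage, ingest): triage overlapped-by ingest ✓
(triage, standup): triage overlapped-by standup ✓
Count: 12.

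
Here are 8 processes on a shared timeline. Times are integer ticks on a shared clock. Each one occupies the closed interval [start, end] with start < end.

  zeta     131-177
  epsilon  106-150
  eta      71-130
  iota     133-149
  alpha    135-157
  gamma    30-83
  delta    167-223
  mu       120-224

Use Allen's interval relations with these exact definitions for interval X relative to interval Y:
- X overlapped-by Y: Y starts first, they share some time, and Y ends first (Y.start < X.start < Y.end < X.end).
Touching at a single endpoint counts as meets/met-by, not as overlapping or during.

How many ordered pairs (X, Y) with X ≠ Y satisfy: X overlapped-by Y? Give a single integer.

8

Checking all 56 ordered pairs for relation 'overlapped-by'; matching pairs in alphabetical order:
(alpha, epsilon): alpha overlapped-by epsilon ✓
(alpha, iota): alpha overlapped-by iota ✓
(delta, zeta): delta overlapped-by zeta ✓
(epsilon, eta): epsilon overlapped-by eta ✓
(eta, gamma): eta overlapped-by gamma ✓
(mu, epsilon): mu overlapped-by epsilon ✓
(mu, eta): mu overlapped-by eta ✓
(zeta, epsilon): zeta overlapped-by epsilon ✓
Count: 8.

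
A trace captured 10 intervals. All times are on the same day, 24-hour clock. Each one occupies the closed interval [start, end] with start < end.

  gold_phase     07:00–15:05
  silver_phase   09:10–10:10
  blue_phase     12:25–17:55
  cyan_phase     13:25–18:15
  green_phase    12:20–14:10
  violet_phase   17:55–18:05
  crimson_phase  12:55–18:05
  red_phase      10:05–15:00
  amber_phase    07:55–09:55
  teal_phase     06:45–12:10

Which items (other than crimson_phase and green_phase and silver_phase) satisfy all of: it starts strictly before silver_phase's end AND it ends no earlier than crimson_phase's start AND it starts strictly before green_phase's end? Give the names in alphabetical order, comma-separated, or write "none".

Conditions: its start is strictly before silver_phase's end (X.start < 10:10) AND its end is no earlier than crimson_phase's start (X.end >= 12:55) AND its start is strictly before green_phase's end (X.start < 14:10).
amber_phase: start 07:55 < 10:10? ✓; end 09:55 >= 12:55? ✗; start 07:55 < 14:10? ✓ → no.
blue_phase: start 12:25 < 10:10? ✗; end 17:55 >= 12:55? ✓; start 12:25 < 14:10? ✓ → no.
cyan_phase: start 13:25 < 10:10? ✗; end 18:15 >= 12:55? ✓; start 13:25 < 14:10? ✓ → no.
gold_phase: start 07:00 < 10:10? ✓; end 15:05 >= 12:55? ✓; start 07:00 < 14:10? ✓ → yes.
red_phase: start 10:05 < 10:10? ✓; end 15:00 >= 12:55? ✓; start 10:05 < 14:10? ✓ → yes.
teal_phase: start 06:45 < 10:10? ✓; end 12:10 >= 12:55? ✗; start 06:45 < 14:10? ✓ → no.
violet_phase: start 17:55 < 10:10? ✗; end 18:05 >= 12:55? ✓; start 17:55 < 14:10? ✗ → no.
Result: gold_phase, red_phase.

gold_phase, red_phase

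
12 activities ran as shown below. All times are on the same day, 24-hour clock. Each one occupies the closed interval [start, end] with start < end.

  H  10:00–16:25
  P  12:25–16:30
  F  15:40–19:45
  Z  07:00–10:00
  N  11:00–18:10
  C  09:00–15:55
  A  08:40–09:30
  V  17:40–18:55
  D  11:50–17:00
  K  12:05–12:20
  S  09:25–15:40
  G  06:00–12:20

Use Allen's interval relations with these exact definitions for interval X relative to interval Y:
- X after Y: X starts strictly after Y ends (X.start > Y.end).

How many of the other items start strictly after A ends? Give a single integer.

7

Target A = [08:40, 09:30].
C [09:00, 15:55] → overlapped-by → no.
D [11:50, 17:00] → after → counts.
F [15:40, 19:45] → after → counts.
G [06:00, 12:20] → contains → no.
H [10:00, 16:25] → after → counts.
K [12:05, 12:20] → after → counts.
N [11:00, 18:10] → after → counts.
P [12:25, 16:30] → after → counts.
S [09:25, 15:40] → overlapped-by → no.
V [17:40, 18:55] → after → counts.
Z [07:00, 10:00] → contains → no.
Total: 7.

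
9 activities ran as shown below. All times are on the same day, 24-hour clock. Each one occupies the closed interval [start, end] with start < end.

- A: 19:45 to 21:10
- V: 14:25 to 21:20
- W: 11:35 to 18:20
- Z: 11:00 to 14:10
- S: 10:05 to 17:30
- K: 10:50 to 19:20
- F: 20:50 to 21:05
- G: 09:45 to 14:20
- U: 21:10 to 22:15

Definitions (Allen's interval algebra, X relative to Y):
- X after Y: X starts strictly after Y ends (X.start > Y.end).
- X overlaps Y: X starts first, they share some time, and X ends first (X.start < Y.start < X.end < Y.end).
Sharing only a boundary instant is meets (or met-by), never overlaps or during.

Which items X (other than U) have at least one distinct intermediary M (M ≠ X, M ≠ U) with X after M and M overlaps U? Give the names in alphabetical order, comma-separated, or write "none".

none

Target U = [21:10, 22:15].
Intermediaries M with M overlaps U: V.
Via V — items with X after V: none.
Union: none.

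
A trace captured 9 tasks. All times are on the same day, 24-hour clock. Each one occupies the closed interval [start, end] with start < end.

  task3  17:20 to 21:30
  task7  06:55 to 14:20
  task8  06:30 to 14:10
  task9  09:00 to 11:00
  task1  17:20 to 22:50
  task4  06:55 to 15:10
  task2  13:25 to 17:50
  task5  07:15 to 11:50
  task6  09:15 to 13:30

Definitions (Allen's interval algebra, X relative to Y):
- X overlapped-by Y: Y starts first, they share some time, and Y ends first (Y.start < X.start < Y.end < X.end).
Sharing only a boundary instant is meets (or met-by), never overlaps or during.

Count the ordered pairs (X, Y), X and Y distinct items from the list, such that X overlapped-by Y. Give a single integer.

Checking all 72 ordered pairs for relation 'overlapped-by'; matching pairs in alphabetical order:
(task1, task2): task1 overlapped-by task2 ✓
(task2, task4): task2 overlapped-by task4 ✓
(task2, task6): task2 overlapped-by task6 ✓
(task2, task7): task2 overlapped-by task7 ✓
(task2, task8): task2 overlapped-by task8 ✓
(task3, task2): task3 overlapped-by task2 ✓
(task4, task8): task4 overlapped-by task8 ✓
(task6, task5): task6 overlapped-by task5 ✓
(task6, task9): task6 overlapped-by task9 ✓
(task7, task8): task7 overlapped-by task8 ✓
Count: 10.

10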